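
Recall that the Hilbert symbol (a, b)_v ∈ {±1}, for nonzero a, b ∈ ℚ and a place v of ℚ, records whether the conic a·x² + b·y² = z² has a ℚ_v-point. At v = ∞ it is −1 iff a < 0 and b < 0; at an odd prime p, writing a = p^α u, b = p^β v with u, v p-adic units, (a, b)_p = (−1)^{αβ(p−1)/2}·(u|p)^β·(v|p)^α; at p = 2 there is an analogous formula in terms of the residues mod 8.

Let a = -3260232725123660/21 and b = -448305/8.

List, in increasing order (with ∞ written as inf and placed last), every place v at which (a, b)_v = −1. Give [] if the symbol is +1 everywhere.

(a, b) ≡ (-25935, -7410) mod (ℚ^×)²; places V = {2, 3, 5, 7, 11, 13, 19, 23, ∞}.
(a,b)_5: α=1, u≡3; β=1, v≡3 (mod 5); (3|5)=-1, (3|5)=-1; sign (−1)^0·-1^1·-1^1 = +1.
(a,b)_7: α=-1, u≡5; β=0, v≡3 (mod 7); (5|7)=-1, (3|7)=-1; sign (−1)^0·-1^0·-1^-1 = -1.
(a,b)_19: α=3, u≡14; β=1, v≡17 (mod 19); (14|19)=-1, (17|19)=+1; sign (−1)^1·-1^1·+1^3 = +1.
(a,b)_23: α=2, u≡4; β=0, v≡10 (mod 23); (4|23)=+1, (10|23)=-1; sign (−1)^0·+1^0·-1^2 = +1.
(a,b)_11: α=2, u≡1; β=2, v≡3 (mod 11); (1|11)=+1, (3|11)=+1; sign (−1)^0·+1^2·+1^2 = +1.
(a,b)_3: α=-1, u≡1; β=1, v≡2 (mod 3); (1|3)=+1, (2|3)=-1; sign (−1)^1·+1^1·-1^-1 = +1.
(a,b)_∞: sgn(-25935)=−, sgn(-7410)=−, so -1.
(a,b)_2: α=2, β=-3; u≡1, v≡7 (mod 8); ε(u)ε(v)=0·1, αω(v)=2·0, βω(u)=-3·0; sum ≡ 0  ⇒  +1.
(a,b)_13: α=5, u≡8; β=1, v≡7 (mod 13); (8|13)=-1, (7|13)=-1; sign (−1)^0·-1^1·-1^5 = +1.
(-25935, -7410 / ℚ) ramifies at {7, ∞}: a division algebra.

[7, inf]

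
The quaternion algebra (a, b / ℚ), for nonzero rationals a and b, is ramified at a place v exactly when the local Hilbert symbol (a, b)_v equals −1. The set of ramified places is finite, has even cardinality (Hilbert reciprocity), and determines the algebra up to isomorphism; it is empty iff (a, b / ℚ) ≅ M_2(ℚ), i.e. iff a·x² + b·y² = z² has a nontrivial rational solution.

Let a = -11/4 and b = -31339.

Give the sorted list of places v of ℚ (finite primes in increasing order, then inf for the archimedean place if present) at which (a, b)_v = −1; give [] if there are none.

[7, inf]

Mod squares: a ≡ -11, b ≡ -259. Check v ∈ {∞, 2, 7, 11, 37}.
v=11: a=11^1·(≡8), b=11^2·(≡5) mod 11; (8|11)=-1, (5|11)=+1; (−1)^{1·2·5}·(-1)^2·(+1)^1 = +1.
v=7: a=7^0·(≡6), b=7^1·(≡3) mod 7; (6|7)=-1, (3|7)=-1; (−1)^{0·1·3}·(-1)^1·(-1)^0 = -1.
v=∞: -11 < 0 and -259 < 0  ⇒  (a,b)_∞ = -1.
v=37: a=37^0·(≡25), b=37^1·(≡4) mod 37; (25|37)=+1, (4|37)=+1; (−1)^{0·1·18}·(+1)^1·(+1)^0 = +1.
v=2: v_2(a)=-2, v_2(b)=0; units ≡ 5, 5 (mod 8); ε·ε+αω+βω = 0·0+-2·1+0·1 ≡ 0  ⇒  (a,b)_2 = +1.
|Ram(-11, -259)| = 2, even; anisotropic at {7, ∞}.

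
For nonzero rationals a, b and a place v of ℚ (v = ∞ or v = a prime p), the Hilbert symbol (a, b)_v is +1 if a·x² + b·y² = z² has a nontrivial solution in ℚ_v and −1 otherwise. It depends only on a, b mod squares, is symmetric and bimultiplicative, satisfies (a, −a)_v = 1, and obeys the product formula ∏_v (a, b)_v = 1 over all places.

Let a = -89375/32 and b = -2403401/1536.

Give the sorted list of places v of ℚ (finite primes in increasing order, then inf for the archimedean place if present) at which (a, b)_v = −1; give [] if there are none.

(a, b) ≡ (-286, -6006) mod (ℚ^×)²; places V = {2, 3, 5, 7, 11, 13, ∞}.
(a,b)_11: α=1, u≡7; β=1, v≡5 (mod 11); (7|11)=-1, (5|11)=+1; sign (−1)^1·-1^1·+1^1 = +1.
(a,b)_3: α=0, u≡2; β=-1, v≡2 (mod 3); (2|3)=-1, (2|3)=-1; sign (−1)^0·-1^-1·-1^0 = -1.
(a,b)_5: α=4, u≡1; β=0, v≡4 (mod 5); (1|5)=+1, (4|5)=+1; sign (−1)^0·+1^0·+1^4 = +1.
(a,b)_∞: sgn(-286)=−, sgn(-6006)=−, so -1.
(a,b)_2: α=-5, β=-9; u≡1, v≡5 (mod 8); ε(u)ε(v)=0·0, αω(v)=-5·1, βω(u)=-9·0; sum ≡ 1  ⇒  -1.
(a,b)_13: α=1, u≡9; β=1, v≡11 (mod 13); (9|13)=+1, (11|13)=-1; sign (−1)^0·+1^1·-1^1 = -1.
(a,b)_7: α=0, u≡2; β=5, v≡6 (mod 7); (2|7)=+1, (6|7)=-1; sign (−1)^0·+1^5·-1^0 = +1.
Ram(-286, -6006) = {2, 3, 13, ∞}; no ℚ_2-point on the conic.

[2, 3, 13, inf]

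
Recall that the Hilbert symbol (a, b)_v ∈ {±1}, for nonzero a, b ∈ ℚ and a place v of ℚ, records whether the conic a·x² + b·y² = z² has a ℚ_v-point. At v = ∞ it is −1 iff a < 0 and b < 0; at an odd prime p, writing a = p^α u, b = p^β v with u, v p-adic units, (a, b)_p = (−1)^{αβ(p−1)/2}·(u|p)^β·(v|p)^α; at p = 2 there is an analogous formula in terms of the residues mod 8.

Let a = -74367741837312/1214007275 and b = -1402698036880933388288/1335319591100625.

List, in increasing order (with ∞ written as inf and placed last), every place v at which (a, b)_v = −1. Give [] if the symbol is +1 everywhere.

Mod squares: a ≡ -210197, b ≡ -77. Check v ∈ {∞, 2, 3, 5, 7, 11, 13, 19, 23, 31, 37}.
v=31: a=31^-2·(≡25), b=31^-4·(≡5) mod 31; (25|31)=+1, (5|31)=+1; (−1)^{-2·-4·15}·(+1)^-4·(+1)^-2 = +1.
v=13: a=13^-3·(≡9), b=13^-4·(≡3) mod 13; (9|13)=+1, (3|13)=+1; (−1)^{-3·-4·6}·(+1)^-4·(+1)^-3 = +1.
v=∞: -210197 < 0 and -77 < 0  ⇒  (a,b)_∞ = -1.
v=7: a=7^2·(≡6), b=7^5·(≡3) mod 7; (6|7)=-1, (3|7)=-1; (−1)^{2·5·3}·(-1)^5·(-1)^2 = -1.
v=2: v_2(a)=14, v_2(b)=20; units ≡ 3, 3 (mod 8); ε·ε+αω+βω = 1·1+14·1+20·1 ≡ 1  ⇒  (a,b)_2 = -1.
v=11: a=11^4·(≡2), b=11^5·(≡5) mod 11; (2|11)=-1, (5|11)=+1; (−1)^{4·5·5}·(-1)^5·(+1)^4 = -1.
v=5: a=5^-2·(≡3), b=5^-4·(≡2) mod 5; (3|5)=-1, (2|5)=-1; (−1)^{-2·-4·2}·(-1)^-4·(-1)^-2 = +1.
v=19: a=19^1·(≡8), b=19^2·(≡3) mod 19; (8|19)=-1, (3|19)=-1; (−1)^{1·2·9}·(-1)^2·(-1)^1 = -1.
v=3: a=3^2·(≡1), b=3^-4·(≡1) mod 3; (1|3)=+1, (1|3)=+1; (−1)^{2·-4·1}·(+1)^-4·(+1)^2 = +1.
v=23: a=23^-1·(≡19), b=23^0·(≡20) mod 23; (19|23)=-1, (20|23)=-1; (−1)^{-1·0·11}·(-1)^0·(-1)^-1 = -1.
v=37: a=37^1·(≡13), b=37^2·(≡28) mod 37; (13|37)=-1, (28|37)=+1; (−1)^{1·2·18}·(-1)^2·(+1)^1 = +1.
Ram(-210197, -77) = {2, 7, 11, 19, 23, ∞}; no ℚ_2-point on the conic.

[2, 7, 11, 19, 23, inf]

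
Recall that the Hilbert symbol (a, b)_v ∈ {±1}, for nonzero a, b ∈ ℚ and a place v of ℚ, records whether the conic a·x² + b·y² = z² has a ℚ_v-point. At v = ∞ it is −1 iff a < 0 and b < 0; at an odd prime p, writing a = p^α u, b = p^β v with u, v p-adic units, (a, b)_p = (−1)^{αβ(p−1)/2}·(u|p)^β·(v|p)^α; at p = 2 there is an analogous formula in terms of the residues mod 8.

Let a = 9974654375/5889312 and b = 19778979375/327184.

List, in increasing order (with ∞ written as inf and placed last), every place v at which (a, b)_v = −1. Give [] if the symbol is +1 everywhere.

[2, 23]

(a, b) ≡ (46, 23) mod (ℚ^×)²; places V = {2, 3, 5, 7, 11, 13, 17, 23, ∞}.
(a,b)_5: α=4, u≡1; β=4, v≡3 (mod 5); (1|5)=+1, (3|5)=-1; sign (−1)^0·+1^4·-1^4 = +1.
(a,b)_2: α=-5, β=-4; u≡7, v≡7 (mod 8); ε(u)ε(v)=1·1, αω(v)=-5·0, βω(u)=-4·0; sum ≡ 1  ⇒  -1.
(a,b)_11: α=-2, u≡6; β=-2, v≡5 (mod 11); (6|11)=-1, (5|11)=+1; sign (−1)^0·-1^-2·+1^-2 = +1.
(a,b)_23: α=1, u≡8; β=3, v≡6 (mod 23); (8|23)=+1, (6|23)=+1; sign (−1)^1·+1^3·+1^1 = -1.
(a,b)_3: α=-2, u≡1; β=2, v≡2 (mod 3); (1|3)=+1, (2|3)=-1; sign (−1)^0·+1^2·-1^-2 = +1.
(a,b)_∞: sgn(46)=+, sgn(23)=+, so +1.
(a,b)_17: α=2, u≡3; β=2, v≡5 (mod 17); (3|17)=-1, (5|17)=-1; sign (−1)^0·-1^2·-1^2 = +1.
(a,b)_13: α=-2, u≡11; β=-2, v≡1 (mod 13); (11|13)=-1, (1|13)=+1; sign (−1)^0·-1^-2·+1^-2 = +1.
(a,b)_7: α=4, u≡4; β=0, v≡2 (mod 7); (4|7)=+1, (2|7)=+1; sign (−1)^0·+1^0·+1^4 = +1.
Ram(46, 23) = {2, 23}; no ℚ_2-point on the conic.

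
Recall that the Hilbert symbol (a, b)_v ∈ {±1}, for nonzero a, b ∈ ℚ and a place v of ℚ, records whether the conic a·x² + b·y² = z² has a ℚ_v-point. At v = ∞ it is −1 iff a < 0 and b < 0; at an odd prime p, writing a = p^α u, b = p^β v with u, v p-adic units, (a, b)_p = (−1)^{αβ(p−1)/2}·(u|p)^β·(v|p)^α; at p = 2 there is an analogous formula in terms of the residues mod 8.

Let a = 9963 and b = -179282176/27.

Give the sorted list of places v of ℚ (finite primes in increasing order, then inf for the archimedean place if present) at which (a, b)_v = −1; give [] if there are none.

Mod squares: a ≡ 123, b ≡ -2100963. Check v ∈ {∞, 2, 3, 19, 29, 31, 41}.
v=2: v_2(a)=0, v_2(b)=8; units ≡ 3, 5 (mod 8); ε·ε+αω+βω = 1·0+0·1+8·1 ≡ 0  ⇒  (a,b)_2 = +1.
v=3: a=3^5·(≡2), b=3^-3·(≡2) mod 3; (2|3)=-1, (2|3)=-1; (−1)^{5·-3·1}·(-1)^-3·(-1)^5 = -1.
v=19: a=19^0·(≡7), b=19^1·(≡13) mod 19; (7|19)=+1, (13|19)=-1; (−1)^{0·1·9}·(+1)^1·(-1)^0 = +1.
v=∞: 123 > 0 and -2100963 < 0  ⇒  (a,b)_∞ = +1.
v=31: a=31^0·(≡12), b=31^1·(≡15) mod 31; (12|31)=-1, (15|31)=-1; (−1)^{0·1·15}·(-1)^1·(-1)^0 = -1.
v=29: a=29^0·(≡16), b=29^1·(≡20) mod 29; (16|29)=+1, (20|29)=+1; (−1)^{0·1·14}·(+1)^1·(+1)^0 = +1.
v=41: a=41^1·(≡38), b=41^1·(≡12) mod 41; (38|41)=-1, (12|41)=-1; (−1)^{1·1·20}·(-1)^1·(-1)^1 = +1.
|Ram(123, -2100963)| = 2, even; anisotropic at {3, 31}.

[3, 31]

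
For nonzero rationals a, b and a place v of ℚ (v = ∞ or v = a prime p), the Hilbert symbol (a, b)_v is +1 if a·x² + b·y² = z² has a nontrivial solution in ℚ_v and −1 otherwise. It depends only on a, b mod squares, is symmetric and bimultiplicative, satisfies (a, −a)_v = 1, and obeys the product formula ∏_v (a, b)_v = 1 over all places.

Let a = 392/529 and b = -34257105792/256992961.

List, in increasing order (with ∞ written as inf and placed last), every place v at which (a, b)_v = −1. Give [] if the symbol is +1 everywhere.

Mod squares: a ≡ 2, b ≡ -798. Check v ∈ {∞, 2, 3, 7, 13, 17, 19, 23, 41}.
v=17: a=17^0·(≡9), b=17^-2·(≡9) mod 17; (9|17)=+1, (9|17)=+1; (−1)^{0·-2·8}·(+1)^-2·(+1)^0 = +1.
v=41: a=41^0·(≡25), b=41^-2·(≡29) mod 41; (25|41)=+1, (29|41)=-1; (−1)^{0·-2·20}·(+1)^-2·(-1)^0 = +1.
v=7: a=7^2·(≡2), b=7^3·(≡6) mod 7; (2|7)=+1, (6|7)=-1; (−1)^{2·3·3}·(+1)^3·(-1)^2 = +1.
v=13: a=13^0·(≡6), b=13^2·(≡5) mod 13; (6|13)=-1, (5|13)=-1; (−1)^{0·2·6}·(-1)^2·(-1)^0 = +1.
v=3: a=3^0·(≡2), b=3^5·(≡1) mod 3; (2|3)=-1, (1|3)=+1; (−1)^{0·5·1}·(-1)^5·(+1)^0 = -1.
v=2: v_2(a)=3, v_2(b)=7; units ≡ 1, 1 (mod 8); ε·ε+αω+βω = 0·0+3·0+7·0 ≡ 0  ⇒  (a,b)_2 = +1.
v=∞: 2 > 0 and -798 < 0  ⇒  (a,b)_∞ = +1.
v=23: a=23^-2·(≡1), b=23^-2·(≡21) mod 23; (1|23)=+1, (21|23)=-1; (−1)^{-2·-2·11}·(+1)^-2·(-1)^-2 = +1.
v=19: a=19^0·(≡15), b=19^1·(≡13) mod 19; (15|19)=-1, (13|19)=-1; (−1)^{0·1·9}·(-1)^1·(-1)^0 = -1.
Ram(2, -798) = {3, 19}; no ℚ_3-point on the conic.

[3, 19]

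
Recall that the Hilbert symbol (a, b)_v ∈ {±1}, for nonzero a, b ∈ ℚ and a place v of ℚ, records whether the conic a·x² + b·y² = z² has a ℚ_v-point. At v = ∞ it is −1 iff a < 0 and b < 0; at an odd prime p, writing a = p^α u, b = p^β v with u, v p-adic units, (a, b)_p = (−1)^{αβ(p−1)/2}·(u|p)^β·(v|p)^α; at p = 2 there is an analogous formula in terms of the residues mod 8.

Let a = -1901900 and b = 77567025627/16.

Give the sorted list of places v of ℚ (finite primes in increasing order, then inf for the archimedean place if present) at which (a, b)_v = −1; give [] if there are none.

Mod squares: a ≡ -19019, b ≡ 3. Check v ∈ {∞, 2, 3, 5, 7, 11, 13, 19, 31}.
v=11: a=11^1·(≡9), b=11^0·(≡5) mod 11; (9|11)=+1, (5|11)=+1; (−1)^{1·0·5}·(+1)^0·(+1)^1 = +1.
v=13: a=13^1·(≡2), b=13^2·(≡10) mod 13; (2|13)=-1, (10|13)=+1; (−1)^{1·2·6}·(-1)^2·(+1)^1 = +1.
v=19: a=19^1·(≡11), b=19^2·(≡12) mod 19; (11|19)=+1, (12|19)=-1; (−1)^{1·2·9}·(+1)^2·(-1)^1 = -1.
v=3: a=3^0·(≡1), b=3^3·(≡1) mod 3; (1|3)=+1, (1|3)=+1; (−1)^{0·3·1}·(+1)^3·(+1)^0 = +1.
v=7: a=7^1·(≡5), b=7^2·(≡3) mod 7; (5|7)=-1, (3|7)=-1; (−1)^{1·2·3}·(-1)^2·(-1)^1 = -1.
v=∞: -19019 < 0 and 3 > 0  ⇒  (a,b)_∞ = +1.
v=5: a=5^2·(≡4), b=5^0·(≡2) mod 5; (4|5)=+1, (2|5)=-1; (−1)^{2·0·2}·(+1)^0·(-1)^2 = +1.
v=2: v_2(a)=2, v_2(b)=-4; units ≡ 5, 3 (mod 8); ε·ε+αω+βω = 0·1+2·1+-4·1 ≡ 0  ⇒  (a,b)_2 = +1.
v=31: a=31^0·(≡12), b=31^2·(≡11) mod 31; (12|31)=-1, (11|31)=-1; (−1)^{0·2·15}·(-1)^2·(-1)^0 = +1.
|Ram(-19019, 3)| = 2, even; anisotropic at {7, 19}.

[7, 19]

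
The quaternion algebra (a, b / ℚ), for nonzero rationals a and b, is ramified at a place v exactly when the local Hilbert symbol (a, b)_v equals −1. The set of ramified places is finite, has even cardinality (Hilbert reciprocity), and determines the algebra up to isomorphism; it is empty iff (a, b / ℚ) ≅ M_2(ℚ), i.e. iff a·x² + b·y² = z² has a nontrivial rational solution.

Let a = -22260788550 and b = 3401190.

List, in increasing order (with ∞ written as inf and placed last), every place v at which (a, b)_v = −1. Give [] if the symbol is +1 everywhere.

[5, 13]

Mod squares: a ≡ -38038, b ≡ 41990. Check v ∈ {∞, 2, 3, 5, 7, 11, 13, 17, 19}.
v=3: a=3^4·(≡2), b=3^4·(≡2) mod 3; (2|3)=-1, (2|3)=-1; (−1)^{4·4·1}·(-1)^4·(-1)^4 = +1.
v=∞: -38038 < 0 and 41990 > 0  ⇒  (a,b)_∞ = +1.
v=11: a=11^1·(≡10), b=11^0·(≡1) mod 11; (10|11)=-1, (1|11)=+1; (−1)^{1·0·5}·(-1)^0·(+1)^1 = +1.
v=5: a=5^2·(≡3), b=5^1·(≡3) mod 5; (3|5)=-1, (3|5)=-1; (−1)^{2·1·2}·(-1)^1·(-1)^2 = -1.
v=7: a=7^1·(≡6), b=7^0·(≡2) mod 7; (6|7)=-1, (2|7)=+1; (−1)^{1·0·3}·(-1)^0·(+1)^1 = +1.
v=2: v_2(a)=1, v_2(b)=1; units ≡ 5, 3 (mod 8); ε·ε+αω+βω = 0·1+1·1+1·1 ≡ 0  ⇒  (a,b)_2 = +1.
v=19: a=19^1·(≡15), b=19^1·(≡11) mod 19; (15|19)=-1, (11|19)=+1; (−1)^{1·1·9}·(-1)^1·(+1)^1 = +1.
v=17: a=17^2·(≡16), b=17^1·(≡14) mod 17; (16|17)=+1, (14|17)=-1; (−1)^{2·1·8}·(+1)^1·(-1)^2 = +1.
v=13: a=13^1·(≡9), b=13^1·(≡5) mod 13; (9|13)=+1, (5|13)=-1; (−1)^{1·1·6}·(+1)^1·(-1)^1 = -1.
|Ram(-38038, 41990)| = 2, even; anisotropic at {5, 13}.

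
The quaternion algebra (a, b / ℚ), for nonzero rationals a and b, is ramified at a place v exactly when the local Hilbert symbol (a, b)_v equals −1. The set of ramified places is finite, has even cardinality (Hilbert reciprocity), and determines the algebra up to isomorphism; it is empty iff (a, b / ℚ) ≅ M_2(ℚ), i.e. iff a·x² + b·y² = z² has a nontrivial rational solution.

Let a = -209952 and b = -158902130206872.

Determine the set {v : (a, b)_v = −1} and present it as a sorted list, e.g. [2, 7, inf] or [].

Mod squares: a ≡ -2, b ≡ -8305622. Check v ∈ {∞, 2, 3, 13, 17, 19, 23, 43}.
v=2: v_2(a)=5, v_2(b)=3; units ≡ 7, 5 (mod 8); ε·ε+αω+βω = 1·0+5·1+3·0 ≡ 1  ⇒  (a,b)_2 = -1.
v=13: a=13^0·(≡11), b=13^1·(≡1) mod 13; (11|13)=-1, (1|13)=+1; (−1)^{0·1·6}·(-1)^1·(+1)^0 = -1.
v=43: a=43^0·(≡17), b=43^1·(≡30) mod 43; (17|43)=+1, (30|43)=-1; (−1)^{0·1·21}·(+1)^1·(-1)^0 = +1.
v=∞: -2 < 0 and -8305622 < 0  ⇒  (a,b)_∞ = -1.
v=3: a=3^8·(≡1), b=3^14·(≡1) mod 3; (1|3)=+1, (1|3)=+1; (−1)^{8·14·1}·(+1)^14·(+1)^8 = +1.
v=19: a=19^0·(≡17), b=19^1·(≡15) mod 19; (17|19)=+1, (15|19)=-1; (−1)^{0·1·9}·(+1)^1·(-1)^0 = +1.
v=17: a=17^0·(≡15), b=17^1·(≡10) mod 17; (15|17)=+1, (10|17)=-1; (−1)^{0·1·8}·(+1)^1·(-1)^0 = +1.
v=23: a=23^0·(≡15), b=23^1·(≡6) mod 23; (15|23)=-1, (6|23)=+1; (−1)^{0·1·11}·(-1)^1·(+1)^0 = -1.
|Ram(-2, -8305622)| = 4, even; anisotropic at {2, 13, 23, ∞}.

[2, 13, 23, inf]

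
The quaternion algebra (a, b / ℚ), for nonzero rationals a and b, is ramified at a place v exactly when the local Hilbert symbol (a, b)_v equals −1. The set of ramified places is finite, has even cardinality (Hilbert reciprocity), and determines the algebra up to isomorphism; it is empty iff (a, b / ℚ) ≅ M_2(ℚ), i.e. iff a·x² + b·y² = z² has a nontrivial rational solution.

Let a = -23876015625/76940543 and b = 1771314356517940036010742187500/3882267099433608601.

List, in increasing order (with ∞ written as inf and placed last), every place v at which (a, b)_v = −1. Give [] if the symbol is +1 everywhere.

[11, 29]

(a, b) ≡ (-8855, 256795) mod (ℚ^×)²; places V = {2, 3, 5, 7, 11, 19, 23, 29, 31, 59, ∞}.
(a,b)_7: α=3, u≡4; β=7, v≡6 (mod 7); (4|7)=+1, (6|7)=-1; sign (−1)^1·+1^7·-1^3 = +1.
(a,b)_59: α=-2, u≡32; β=-4, v≡53 (mod 59); (32|59)=-1, (53|59)=+1; sign (−1)^0·-1^-4·+1^-2 = +1.
(a,b)_19: α=0, u≡14; β=-2, v≡18 (mod 19); (14|19)=-1, (18|19)=-1; sign (−1)^0·-1^-2·-1^0 = +1.
(a,b)_29: α=0, u≡8; β=1, v≡3 (mod 29); (8|29)=-1, (3|29)=-1; sign (−1)^0·-1^1·-1^0 = -1.
(a,b)_∞: sgn(-8855)=−, sgn(256795)=+, so +1.
(a,b)_5: α=7, u≡4; β=17, v≡4 (mod 5); (4|5)=+1, (4|5)=+1; sign (−1)^0·+1^17·+1^7 = +1.
(a,b)_31: α=-2, u≡23; β=-6, v≡13 (mod 31); (23|31)=-1, (13|31)=-1; sign (−1)^0·-1^-6·-1^-2 = +1.
(a,b)_23: α=-1, u≡12; β=1, v≡10 (mod 23); (12|23)=+1, (10|23)=-1; sign (−1)^1·+1^1·-1^-1 = +1.
(a,b)_11: α=1, u≡1; β=5, v≡1 (mod 11); (1|11)=+1, (1|11)=+1; sign (−1)^1·+1^5·+1^1 = -1.
(a,b)_3: α=4, u≡1; β=8, v≡1 (mod 3); (1|3)=+1, (1|3)=+1; sign (−1)^0·+1^8·+1^4 = +1.
(a,b)_2: α=0, β=2; u≡1, v≡3 (mod 8); ε(u)ε(v)=0·1, αω(v)=0·1, βω(u)=2·0; sum ≡ 0  ⇒  +1.
|Ram(-8855, 256795)| = 2, even; anisotropic at {11, 29}.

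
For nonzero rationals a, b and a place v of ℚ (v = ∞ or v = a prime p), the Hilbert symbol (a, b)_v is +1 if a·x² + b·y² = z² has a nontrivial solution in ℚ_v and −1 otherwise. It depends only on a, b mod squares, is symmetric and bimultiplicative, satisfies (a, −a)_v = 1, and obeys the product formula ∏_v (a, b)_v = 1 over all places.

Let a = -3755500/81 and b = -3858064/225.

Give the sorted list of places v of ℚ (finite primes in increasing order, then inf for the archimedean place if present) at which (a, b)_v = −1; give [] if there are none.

[7, 19, 37, inf]

(a, b) ≡ (-37555, -4921) mod (ℚ^×)²; places V = {2, 3, 5, 7, 19, 29, 37, ∞}.
(a,b)_7: α=1, u≡2; β=3, v≡1 (mod 7); (2|7)=+1, (1|7)=+1; sign (−1)^1·+1^3·+1^1 = -1.
(a,b)_37: α=1, u≡4; β=1, v≡35 (mod 37); (4|37)=+1, (35|37)=-1; sign (−1)^0·+1^1·-1^1 = -1.
(a,b)_19: α=0, u≡8; β=1, v≡1 (mod 19); (8|19)=-1, (1|19)=+1; sign (−1)^0·-1^1·+1^0 = -1.
(a,b)_∞: sgn(-37555)=−, sgn(-4921)=−, so -1.
(a,b)_3: α=-4, u≡2; β=-2, v≡2 (mod 3); (2|3)=-1, (2|3)=-1; sign (−1)^0·-1^-2·-1^-4 = +1.
(a,b)_29: α=1, u≡17; β=0, v≡7 (mod 29); (17|29)=-1, (7|29)=+1; sign (−1)^0·-1^0·+1^1 = +1.
(a,b)_2: α=2, β=4; u≡5, v≡7 (mod 8); ε(u)ε(v)=0·1, αω(v)=2·0, βω(u)=4·1; sum ≡ 0  ⇒  +1.
(a,b)_5: α=3, u≡1; β=-2, v≡4 (mod 5); (1|5)=+1, (4|5)=+1; sign (−1)^0·+1^-2·+1^3 = +1.
Ram(-37555, -4921) = {7, 19, 37, ∞}; no ℚ_7-point on the conic.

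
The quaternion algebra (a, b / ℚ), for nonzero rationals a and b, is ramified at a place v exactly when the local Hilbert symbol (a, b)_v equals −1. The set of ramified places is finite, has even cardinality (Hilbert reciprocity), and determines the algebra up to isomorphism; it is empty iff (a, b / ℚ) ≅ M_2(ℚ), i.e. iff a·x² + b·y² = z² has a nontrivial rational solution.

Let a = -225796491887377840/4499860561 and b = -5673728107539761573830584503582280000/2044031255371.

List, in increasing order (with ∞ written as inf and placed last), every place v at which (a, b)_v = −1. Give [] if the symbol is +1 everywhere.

Mod squares: a ≡ -1137235, b ≡ -33296263. Check v ∈ {∞, 2, 3, 5, 7, 11, 13, 19, 23, 29, 31, 37, 41}.
v=13: a=13^2·(≡8), b=13^3·(≡1) mod 13; (8|13)=-1, (1|13)=+1; (−1)^{2·3·6}·(-1)^3·(+1)^2 = -1.
v=37: a=37^-4·(≡16), b=37^-3·(≡14) mod 37; (16|37)=+1, (14|37)=-1; (−1)^{-4·-3·18}·(+1)^-3·(-1)^-4 = +1.
v=5: a=5^1·(≡2), b=5^4·(≡2) mod 5; (2|5)=-1, (2|5)=-1; (−1)^{1·4·2}·(-1)^4·(-1)^1 = -1.
v=2: v_2(a)=4, v_2(b)=6; units ≡ 5, 1 (mod 8); ε·ε+αω+βω = 0·0+4·0+6·1 ≡ 0  ⇒  (a,b)_2 = +1.
v=29: a=29^1·(≡16), b=29^3·(≡3) mod 29; (16|29)=+1, (3|29)=-1; (−1)^{1·3·14}·(+1)^3·(-1)^1 = -1.
v=19: a=19^2·(≡8), b=19^4·(≡3) mod 19; (8|19)=-1, (3|19)=-1; (−1)^{2·4·9}·(-1)^4·(-1)^2 = +1.
v=23: a=23^1·(≡19), b=23^4·(≡2) mod 23; (19|23)=-1, (2|23)=+1; (−1)^{1·4·11}·(-1)^4·(+1)^1 = +1.
v=31: a=31^1·(≡14), b=31^3·(≡3) mod 31; (14|31)=+1, (3|31)=-1; (−1)^{1·3·15}·(+1)^3·(-1)^1 = +1.
v=3: a=3^0·(≡2), b=3^2·(≡2) mod 3; (2|3)=-1, (2|3)=-1; (−1)^{0·2·1}·(-1)^2·(-1)^0 = +1.
v=11: a=11^3·(≡5), b=11^5·(≡5) mod 11; (5|11)=+1, (5|11)=+1; (−1)^{3·5·5}·(+1)^5·(+1)^3 = -1.
v=7: a=7^-4·(≡6), b=7^-9·(≡3) mod 7; (6|7)=-1, (3|7)=-1; (−1)^{-4·-9·3}·(-1)^-9·(-1)^-4 = -1.
v=41: a=41^2·(≡5), b=41^2·(≡1) mod 41; (5|41)=+1, (1|41)=+1; (−1)^{2·2·20}·(+1)^2·(+1)^2 = +1.
v=∞: -1137235 < 0 and -33296263 < 0  ⇒  (a,b)_∞ = -1.
Ram(-1137235, -33296263) = {5, 7, 11, 13, 29, ∞}; no ℚ_5-point on the conic.

[5, 7, 11, 13, 29, inf]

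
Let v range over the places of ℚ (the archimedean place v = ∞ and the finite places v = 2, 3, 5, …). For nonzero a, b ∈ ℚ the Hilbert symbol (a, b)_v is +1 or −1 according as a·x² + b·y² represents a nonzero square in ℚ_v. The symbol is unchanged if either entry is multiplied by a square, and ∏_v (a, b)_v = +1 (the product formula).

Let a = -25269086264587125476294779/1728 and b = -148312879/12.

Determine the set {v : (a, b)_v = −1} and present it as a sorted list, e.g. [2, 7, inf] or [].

Mod squares: a ≡ -273, b ≡ -7293. Check v ∈ {∞, 2, 3, 7, 11, 13, 17, 19}.
v=7: a=7^1·(≡5), b=7^0·(≡4) mod 7; (5|7)=-1, (4|7)=+1; (−1)^{1·0·3}·(-1)^0·(+1)^1 = +1.
v=19: a=19^6·(≡8), b=19^2·(≡3) mod 19; (8|19)=-1, (3|19)=-1; (−1)^{6·2·9}·(-1)^2·(-1)^6 = +1.
v=17: a=17^4·(≡16), b=17^1·(≡8) mod 17; (16|17)=+1, (8|17)=+1; (−1)^{4·1·8}·(+1)^1·(+1)^4 = +1.
v=2: v_2(a)=-6, v_2(b)=-2; units ≡ 7, 3 (mod 8); ε·ε+αω+βω = 1·1+-6·1+-2·0 ≡ 1  ⇒  (a,b)_2 = -1.
v=13: a=13^7·(≡6), b=13^3·(≡11) mod 13; (6|13)=-1, (11|13)=-1; (−1)^{7·3·6}·(-1)^3·(-1)^7 = +1.
v=∞: -273 < 0 and -7293 < 0  ⇒  (a,b)_∞ = -1.
v=3: a=3^-3·(≡2), b=3^-1·(≡2) mod 3; (2|3)=-1, (2|3)=-1; (−1)^{-3·-1·1}·(-1)^-1·(-1)^-3 = -1.
v=11: a=11^4·(≡8), b=11^1·(≡8) mod 11; (8|11)=-1, (8|11)=-1; (−1)^{4·1·5}·(-1)^1·(-1)^4 = -1.
Ram(-273, -7293) = {2, 3, 11, ∞}; no ℚ_2-point on the conic.

[2, 3, 11, inf]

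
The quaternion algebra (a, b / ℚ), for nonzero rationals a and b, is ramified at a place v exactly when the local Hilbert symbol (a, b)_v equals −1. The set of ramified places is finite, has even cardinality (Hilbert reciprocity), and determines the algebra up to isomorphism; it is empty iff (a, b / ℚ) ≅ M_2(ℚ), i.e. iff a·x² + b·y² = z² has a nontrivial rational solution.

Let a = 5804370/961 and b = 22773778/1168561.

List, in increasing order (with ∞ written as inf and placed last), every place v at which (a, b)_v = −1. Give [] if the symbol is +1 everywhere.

(a, b) ≡ (5330, 82) mod (ℚ^×)²; places V = {2, 3, 5, 11, 13, 17, 23, 31, 41, 47, ∞}.
(a,b)_47: α=0, u≡5; β=-2, v≡41 (mod 47); (5|47)=-1, (41|47)=-1; sign (−1)^0·-1^-2·-1^0 = +1.
(a,b)_41: α=1, u≡34; β=1, v≡20 (mod 41); (34|41)=-1, (20|41)=+1; sign (−1)^0·-1^1·+1^1 = -1.
(a,b)_∞: sgn(5330)=+, sgn(82)=+, so +1.
(a,b)_2: α=1, β=1; u≡1, v≡1 (mod 8); ε(u)ε(v)=0·0, αω(v)=1·0, βω(u)=1·0; sum ≡ 0  ⇒  +1.
(a,b)_13: α=1, u≡8; β=0, v≡10 (mod 13); (8|13)=-1, (10|13)=+1; sign (−1)^0·-1^0·+1^1 = +1.
(a,b)_11: α=2, u≡8; β=0, v≡3 (mod 11); (8|11)=-1, (3|11)=+1; sign (−1)^0·-1^0·+1^2 = +1.
(a,b)_17: α=0, u≡1; β=2, v≡5 (mod 17); (1|17)=+1, (5|17)=-1; sign (−1)^0·+1^2·-1^0 = +1.
(a,b)_5: α=1, u≡4; β=0, v≡3 (mod 5); (4|5)=+1, (3|5)=-1; sign (−1)^0·+1^0·-1^1 = -1.
(a,b)_23: α=0, u≡5; β=-2, v≡6 (mod 23); (5|23)=-1, (6|23)=+1; sign (−1)^0·-1^-2·+1^0 = +1.
(a,b)_3: α=2, u≡2; β=0, v≡1 (mod 3); (2|3)=-1, (1|3)=+1; sign (−1)^0·-1^0·+1^2 = +1.
(a,b)_31: α=-2, u≡23; β=2, v≡28 (mod 31); (23|31)=-1, (28|31)=+1; sign (−1)^0·-1^2·+1^-2 = +1.
(5330, 82 / ℚ) ramifies at {5, 41}: a division algebra.

[5, 41]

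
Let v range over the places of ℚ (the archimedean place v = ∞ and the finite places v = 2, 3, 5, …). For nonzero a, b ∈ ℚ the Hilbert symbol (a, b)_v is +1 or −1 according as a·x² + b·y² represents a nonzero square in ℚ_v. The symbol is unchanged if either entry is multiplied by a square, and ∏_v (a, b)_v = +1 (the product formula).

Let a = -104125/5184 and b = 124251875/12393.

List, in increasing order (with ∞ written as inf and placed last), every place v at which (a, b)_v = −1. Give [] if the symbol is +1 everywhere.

(a, b) ≡ (-85, 27931) mod (ℚ^×)²; places V = {2, 3, 5, 7, 11, 17, 31, 53, ∞}.
(a,b)_5: α=3, u≡3; β=4, v≡1 (mod 5); (3|5)=-1, (1|5)=+1; sign (−1)^0·-1^4·+1^3 = +1.
(a,b)_7: α=2, u≡6; β=0, v≡2 (mod 7); (6|7)=-1, (2|7)=+1; sign (−1)^0·-1^0·+1^2 = +1.
(a,b)_2: α=-6, β=0; u≡3, v≡3 (mod 8); ε(u)ε(v)=1·1, αω(v)=-6·1, βω(u)=0·1; sum ≡ 1  ⇒  -1.
(a,b)_11: α=0, u≡4; β=2, v≡2 (mod 11); (4|11)=+1, (2|11)=-1; sign (−1)^0·+1^2·-1^0 = +1.
(a,b)_17: α=1, u≡5; β=-1, v≡10 (mod 17); (5|17)=-1, (10|17)=-1; sign (−1)^0·-1^-1·-1^1 = +1.
(a,b)_∞: sgn(-85)=−, sgn(27931)=+, so +1.
(a,b)_3: α=-4, u≡2; β=-6, v≡1 (mod 3); (2|3)=-1, (1|3)=+1; sign (−1)^0·-1^-6·+1^-4 = +1.
(a,b)_31: α=0, u≡5; β=1, v≡25 (mod 31); (5|31)=+1, (25|31)=+1; sign (−1)^0·+1^1·+1^0 = +1.
(a,b)_53: α=0, u≡51; β=1, v≡3 (mod 53); (51|53)=-1, (3|53)=-1; sign (−1)^0·-1^1·-1^0 = -1.
(-85, 27931 / ℚ) ramifies at {2, 53}: a division algebra.

[2, 53]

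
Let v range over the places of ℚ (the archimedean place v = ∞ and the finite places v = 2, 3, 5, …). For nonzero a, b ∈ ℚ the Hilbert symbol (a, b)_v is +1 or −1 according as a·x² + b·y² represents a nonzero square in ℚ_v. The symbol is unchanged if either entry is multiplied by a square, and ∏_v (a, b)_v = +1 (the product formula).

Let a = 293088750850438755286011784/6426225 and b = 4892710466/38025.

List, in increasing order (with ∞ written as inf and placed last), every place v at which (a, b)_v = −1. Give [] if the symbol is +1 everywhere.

[11, 19, 23, 37]

(a, b) ≡ (72210754, 345506) mod (ℚ^×)²; places V = {2, 3, 5, 7, 11, 13, 17, 19, 23, 29, 37, ∞}.
(a,b)_19: α=1, u≡13; β=0, v≡10 (mod 19); (13|19)=-1, (10|19)=-1; sign (−1)^0·-1^0·-1^1 = -1.
(a,b)_37: α=3, u≡26; β=1, v≡6 (mod 37); (26|37)=+1, (6|37)=-1; sign (−1)^0·+1^1·-1^3 = -1.
(a,b)_11: α=1, u≡9; β=0, v≡8 (mod 11); (9|11)=+1, (8|11)=-1; sign (−1)^0·+1^0·-1^1 = -1.
(a,b)_7: α=9, u≡5; β=3, v≡2 (mod 7); (5|7)=-1, (2|7)=+1; sign (−1)^1·-1^3·+1^9 = +1.
(a,b)_13: α=-4, u≡7; β=-2, v≡5 (mod 13); (7|13)=-1, (5|13)=-1; sign (−1)^0·-1^-2·-1^-4 = +1.
(a,b)_5: α=-2, u≡1; β=-2, v≡1 (mod 5); (1|5)=+1, (1|5)=+1; sign (−1)^0·+1^-2·+1^-2 = +1.
(a,b)_3: α=-2, u≡1; β=-2, v≡2 (mod 3); (1|3)=+1, (2|3)=-1; sign (−1)^0·+1^-2·-1^-2 = +1.
(a,b)_2: α=3, β=1; u≡1, v≡1 (mod 8); ε(u)ε(v)=0·0, αω(v)=3·0, βω(u)=1·0; sum ≡ 0  ⇒  +1.
(a,b)_23: α=3, u≡1; β=1, v≡8 (mod 23); (1|23)=+1, (8|23)=+1; sign (−1)^1·+1^1·+1^3 = -1.
(a,b)_∞: sgn(72210754)=+, sgn(345506)=+, so +1.
(a,b)_17: α=2, u≡12; β=2, v≡16 (mod 17); (12|17)=-1, (16|17)=+1; sign (−1)^0·-1^2·+1^2 = +1.
(a,b)_29: α=3, u≡13; β=1, v≡7 (mod 29); (13|29)=+1, (7|29)=+1; sign (−1)^0·+1^1·+1^3 = +1.
(72210754, 345506 / ℚ) ramifies at {11, 19, 23, 37}: a division algebra.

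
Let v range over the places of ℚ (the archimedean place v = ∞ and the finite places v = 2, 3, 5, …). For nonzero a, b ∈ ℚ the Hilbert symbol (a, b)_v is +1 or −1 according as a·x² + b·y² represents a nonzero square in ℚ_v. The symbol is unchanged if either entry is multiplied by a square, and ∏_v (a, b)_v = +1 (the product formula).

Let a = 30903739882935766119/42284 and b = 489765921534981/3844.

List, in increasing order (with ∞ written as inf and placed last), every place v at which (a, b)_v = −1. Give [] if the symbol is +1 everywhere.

Mod squares: a ≡ 1893749, b ≡ 221. Check v ∈ {∞, 2, 3, 7, 11, 13, 17, 19, 31, 41}.
v=19: a=19^3·(≡6), b=19^2·(≡12) mod 19; (6|19)=+1, (12|19)=-1; (−1)^{3·2·9}·(+1)^2·(-1)^3 = -1.
v=2: v_2(a)=-2, v_2(b)=-2; units ≡ 5, 5 (mod 8); ε·ε+αω+βω = 0·0+-2·1+-2·1 ≡ 0  ⇒  (a,b)_2 = +1.
v=31: a=31^-2·(≡15), b=31^-2·(≡14) mod 31; (15|31)=-1, (14|31)=+1; (−1)^{-2·-2·15}·(-1)^-2·(+1)^-2 = +1.
v=11: a=11^-1·(≡4), b=11^0·(≡5) mod 11; (4|11)=+1, (5|11)=+1; (−1)^{-1·0·5}·(+1)^0·(+1)^-1 = +1.
v=∞: 1893749 > 0 and 221 > 0  ⇒  (a,b)_∞ = +1.
v=7: a=7^4·(≡1), b=7^4·(≡4) mod 7; (1|7)=+1, (4|7)=+1; (−1)^{4·4·3}·(+1)^4·(+1)^4 = +1.
v=17: a=17^1·(≡13), b=17^1·(≡2) mod 17; (13|17)=+1, (2|17)=+1; (−1)^{1·1·8}·(+1)^1·(+1)^1 = +1.
v=41: a=41^3·(≡10), b=41^2·(≡5) mod 41; (10|41)=+1, (5|41)=+1; (−1)^{3·2·20}·(+1)^2·(+1)^3 = +1.
v=13: a=13^3·(≡2), b=13^3·(≡10) mod 13; (2|13)=-1, (10|13)=+1; (−1)^{3·3·6}·(-1)^3·(+1)^3 = -1.
v=3: a=3^6·(≡2), b=3^2·(≡2) mod 3; (2|3)=-1, (2|3)=-1; (−1)^{6·2·1}·(-1)^2·(-1)^6 = +1.
Ram(1893749, 221) = {13, 19}; no ℚ_13-point on the conic.

[13, 19]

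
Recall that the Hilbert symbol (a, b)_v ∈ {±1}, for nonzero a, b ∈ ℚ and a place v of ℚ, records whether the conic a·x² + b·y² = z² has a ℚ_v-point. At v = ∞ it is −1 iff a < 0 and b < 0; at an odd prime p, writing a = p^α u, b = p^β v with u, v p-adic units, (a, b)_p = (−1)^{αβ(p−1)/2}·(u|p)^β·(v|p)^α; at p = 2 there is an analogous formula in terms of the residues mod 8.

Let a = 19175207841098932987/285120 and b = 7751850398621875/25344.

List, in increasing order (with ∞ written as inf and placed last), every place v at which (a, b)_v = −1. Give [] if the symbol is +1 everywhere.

[5, 13, 23, 29]

Mod squares: a ≡ 63428365, b ≡ 145145. Check v ∈ {∞, 2, 3, 5, 7, 11, 13, 19, 23, 29, 31, 43}.
v=31: a=31^2·(≡10), b=31^2·(≡11) mod 31; (10|31)=+1, (11|31)=-1; (−1)^{2·2·15}·(+1)^2·(-1)^2 = +1.
v=5: a=5^-1·(≡3), b=5^5·(≡1) mod 5; (3|5)=-1, (1|5)=+1; (−1)^{-1·5·2}·(-1)^5·(+1)^-1 = -1.
v=13: a=13^1·(≡12), b=13^1·(≡11) mod 13; (12|13)=+1, (11|13)=-1; (−1)^{1·1·6}·(+1)^1·(-1)^1 = -1.
v=11: a=11^-1·(≡3), b=11^-1·(≡8) mod 11; (3|11)=+1, (8|11)=-1; (−1)^{-1·-1·5}·(+1)^-1·(-1)^-1 = +1.
v=19: a=19^3·(≡16), b=19^0·(≡4) mod 19; (16|19)=+1, (4|19)=+1; (−1)^{3·0·9}·(+1)^0·(+1)^3 = +1.
v=∞: 63428365 > 0 and 145145 > 0  ⇒  (a,b)_∞ = +1.
v=2: v_2(a)=-6, v_2(b)=-8; units ≡ 5, 1 (mod 8); ε·ε+αω+βω = 0·0+-6·0+-8·1 ≡ 0  ⇒  (a,b)_2 = +1.
v=23: a=23^3·(≡4), b=23^2·(≡14) mod 23; (4|23)=+1, (14|23)=-1; (−1)^{3·2·11}·(+1)^2·(-1)^3 = -1.
v=3: a=3^-4·(≡1), b=3^-2·(≡2) mod 3; (1|3)=+1, (2|3)=-1; (−1)^{-4·-2·1}·(+1)^-2·(-1)^-4 = +1.
v=7: a=7^3·(≡3), b=7^1·(≡1) mod 7; (3|7)=-1, (1|7)=+1; (−1)^{3·1·3}·(-1)^1·(+1)^3 = +1.
v=43: a=43^2·(≡38), b=43^2·(≡3) mod 43; (38|43)=+1, (3|43)=-1; (−1)^{2·2·21}·(+1)^2·(-1)^2 = +1.
v=29: a=29^1·(≡7), b=29^1·(≡11) mod 29; (7|29)=+1, (11|29)=-1; (−1)^{1·1·14}·(+1)^1·(-1)^1 = -1.
Ram(63428365, 145145) = {5, 13, 23, 29}; no ℚ_5-point on the conic.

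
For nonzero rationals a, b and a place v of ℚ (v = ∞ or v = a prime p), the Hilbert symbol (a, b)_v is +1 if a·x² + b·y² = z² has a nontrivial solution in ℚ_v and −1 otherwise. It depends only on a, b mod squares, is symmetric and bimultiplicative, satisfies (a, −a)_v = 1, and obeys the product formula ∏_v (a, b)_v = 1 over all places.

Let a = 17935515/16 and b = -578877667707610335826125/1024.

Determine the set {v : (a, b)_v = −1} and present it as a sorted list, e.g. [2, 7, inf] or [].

Mod squares: a ≡ 1992835, b ≡ -973245. Check v ∈ {∞, 2, 3, 5, 7, 13, 23, 31, 43}.
v=43: a=43^1·(≡3), b=43^4·(≡6) mod 43; (3|43)=-1, (6|43)=+1; (−1)^{1·4·21}·(-1)^4·(+1)^1 = +1.
v=∞: 1992835 > 0 and -973245 < 0  ⇒  (a,b)_∞ = +1.
v=2: v_2(a)=-4, v_2(b)=-10; units ≡ 3, 3 (mod 8); ε·ε+αω+βω = 1·1+-4·1+-10·1 ≡ 1  ⇒  (a,b)_2 = -1.
v=31: a=31^1·(≡24), b=31^3·(≡7) mod 31; (24|31)=-1, (7|31)=+1; (−1)^{1·3·15}·(-1)^3·(+1)^1 = +1.
v=7: a=7^0·(≡5), b=7^1·(≡6) mod 7; (5|7)=-1, (6|7)=-1; (−1)^{0·1·3}·(-1)^1·(-1)^0 = -1.
v=5: a=5^1·(≡3), b=5^3·(≡4) mod 5; (3|5)=-1, (4|5)=+1; (−1)^{1·3·2}·(-1)^3·(+1)^1 = -1.
v=3: a=3^2·(≡1), b=3^5·(≡2) mod 3; (1|3)=+1, (2|3)=-1; (−1)^{2·5·1}·(+1)^5·(-1)^2 = +1.
v=13: a=13^1·(≡10), b=13^3·(≡7) mod 13; (10|13)=+1, (7|13)=-1; (−1)^{1·3·6}·(+1)^3·(-1)^1 = -1.
v=23: a=23^1·(≡8), b=23^3·(≡7) mod 23; (8|23)=+1, (7|23)=-1; (−1)^{1·3·11}·(+1)^3·(-1)^1 = +1.
|Ram(1992835, -973245)| = 4, even; anisotropic at {2, 5, 7, 13}.

[2, 5, 7, 13]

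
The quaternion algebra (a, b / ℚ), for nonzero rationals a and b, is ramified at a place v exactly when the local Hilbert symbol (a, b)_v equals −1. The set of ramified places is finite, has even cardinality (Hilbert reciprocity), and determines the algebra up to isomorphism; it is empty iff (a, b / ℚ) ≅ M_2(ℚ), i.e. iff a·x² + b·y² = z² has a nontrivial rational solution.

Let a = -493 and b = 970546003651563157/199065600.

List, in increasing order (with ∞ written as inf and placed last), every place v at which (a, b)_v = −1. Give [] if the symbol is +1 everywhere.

[3, 17]

Mod squares: a ≡ -493, b ≡ 2958. Check v ∈ {∞, 2, 3, 5, 7, 13, 17, 23, 29, 43}.
v=43: a=43^0·(≡23), b=43^2·(≡2) mod 43; (23|43)=+1, (2|43)=-1; (−1)^{0·2·21}·(+1)^2·(-1)^0 = +1.
v=5: a=5^0·(≡2), b=5^-2·(≡3) mod 5; (2|5)=-1, (3|5)=-1; (−1)^{0·-2·2}·(-1)^-2·(-1)^0 = +1.
v=17: a=17^1·(≡5), b=17^3·(≡15) mod 17; (5|17)=-1, (15|17)=+1; (−1)^{1·3·8}·(-1)^3·(+1)^1 = -1.
v=3: a=3^0·(≡2), b=3^-5·(≡2) mod 3; (2|3)=-1, (2|3)=-1; (−1)^{0·-5·1}·(-1)^-5·(-1)^0 = -1.
v=23: a=23^0·(≡13), b=23^2·(≡15) mod 23; (13|23)=+1, (15|23)=-1; (−1)^{0·2·11}·(+1)^2·(-1)^0 = +1.
v=29: a=29^1·(≡12), b=29^3·(≡17) mod 29; (12|29)=-1, (17|29)=-1; (−1)^{1·3·14}·(-1)^3·(-1)^1 = +1.
v=13: a=13^0·(≡1), b=13^2·(≡7) mod 13; (1|13)=+1, (7|13)=-1; (−1)^{0·2·6}·(+1)^2·(-1)^0 = +1.
v=2: v_2(a)=0, v_2(b)=-15; units ≡ 3, 7 (mod 8); ε·ε+αω+βω = 1·1+0·0+-15·1 ≡ 0  ⇒  (a,b)_2 = +1.
v=∞: -493 < 0 and 2958 > 0  ⇒  (a,b)_∞ = +1.
v=7: a=7^0·(≡4), b=7^2·(≡4) mod 7; (4|7)=+1, (4|7)=+1; (−1)^{0·2·3}·(+1)^2·(+1)^0 = +1.
|Ram(-493, 2958)| = 2, even; anisotropic at {3, 17}.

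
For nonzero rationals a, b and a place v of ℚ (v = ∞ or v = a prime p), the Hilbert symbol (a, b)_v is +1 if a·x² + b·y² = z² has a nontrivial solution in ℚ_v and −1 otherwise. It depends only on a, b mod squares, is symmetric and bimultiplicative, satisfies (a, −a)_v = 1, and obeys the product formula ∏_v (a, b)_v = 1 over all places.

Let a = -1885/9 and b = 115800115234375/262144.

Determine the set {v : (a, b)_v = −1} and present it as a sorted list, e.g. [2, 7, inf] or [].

[2, 5, 11, 13]

Mod squares: a ≡ -1885, b ≡ 352495. Check v ∈ {∞, 2, 3, 5, 11, 13, 17, 29}.
v=∞: -1885 < 0 and 352495 > 0  ⇒  (a,b)_∞ = +1.
v=3: a=3^-2·(≡2), b=3^0·(≡1) mod 3; (2|3)=-1, (1|3)=+1; (−1)^{-2·0·1}·(-1)^0·(+1)^-2 = +1.
v=11: a=11^0·(≡2), b=11^1·(≡6) mod 11; (2|11)=-1, (6|11)=-1; (−1)^{0·1·5}·(-1)^1·(-1)^0 = -1.
v=29: a=29^1·(≡25), b=29^3·(≡23) mod 29; (25|29)=+1, (23|29)=+1; (−1)^{1·3·14}·(+1)^3·(+1)^1 = +1.
v=5: a=5^1·(≡2), b=5^9·(≡1) mod 5; (2|5)=-1, (1|5)=+1; (−1)^{1·9·2}·(-1)^9·(+1)^1 = -1.
v=2: v_2(a)=0, v_2(b)=-18; units ≡ 3, 7 (mod 8); ε·ε+αω+βω = 1·1+0·0+-18·1 ≡ 1  ⇒  (a,b)_2 = -1.
v=13: a=13^1·(≡7), b=13^1·(≡1) mod 13; (7|13)=-1, (1|13)=+1; (−1)^{1·1·6}·(-1)^1·(+1)^1 = -1.
v=17: a=17^0·(≡4), b=17^1·(≡10) mod 17; (4|17)=+1, (10|17)=-1; (−1)^{0·1·8}·(+1)^1·(-1)^0 = +1.
(-1885, 352495 / ℚ) ramifies at {2, 5, 11, 13}: a division algebra.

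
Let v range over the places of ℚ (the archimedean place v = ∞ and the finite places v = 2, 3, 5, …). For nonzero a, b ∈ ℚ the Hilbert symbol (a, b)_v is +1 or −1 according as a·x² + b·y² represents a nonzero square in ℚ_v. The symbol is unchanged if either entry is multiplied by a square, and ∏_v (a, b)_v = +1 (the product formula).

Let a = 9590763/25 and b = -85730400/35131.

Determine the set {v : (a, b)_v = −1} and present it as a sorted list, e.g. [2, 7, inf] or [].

(a, b) ≡ (5187, -114) mod (ℚ^×)²; places V = {2, 3, 5, 7, 13, 19, 43, ∞}.
(a,b)_43: α=2, u≡20; β=-2, v≡4 (mod 43); (20|43)=-1, (4|43)=+1; sign (−1)^0·-1^-2·+1^2 = +1.
(a,b)_7: α=1, u≡5; β=2, v≡3 (mod 7); (5|7)=-1, (3|7)=-1; sign (−1)^0·-1^2·-1^1 = -1.
(a,b)_19: α=1, u≡7; β=-1, v≡18 (mod 19); (7|19)=+1, (18|19)=-1; sign (−1)^1·+1^-1·-1^1 = +1.
(a,b)_5: α=-2, u≡3; β=2, v≡4 (mod 5); (3|5)=-1, (4|5)=+1; sign (−1)^0·-1^2·+1^-2 = +1.
(a,b)_∞: sgn(5187)=+, sgn(-114)=−, so +1.
(a,b)_3: α=1, u≡1; β=7, v≡1 (mod 3); (1|3)=+1, (1|3)=+1; sign (−1)^1·+1^7·+1^1 = -1.
(a,b)_2: α=0, β=5; u≡3, v≡7 (mod 8); ε(u)ε(v)=1·1, αω(v)=0·0, βω(u)=5·1; sum ≡ 0  ⇒  +1.
(a,b)_13: α=1, u≡12; β=0, v≡10 (mod 13); (12|13)=+1, (10|13)=+1; sign (−1)^0·+1^0·+1^1 = +1.
Ram(5187, -114) = {3, 7}; no ℚ_3-point on the conic.

[3, 7]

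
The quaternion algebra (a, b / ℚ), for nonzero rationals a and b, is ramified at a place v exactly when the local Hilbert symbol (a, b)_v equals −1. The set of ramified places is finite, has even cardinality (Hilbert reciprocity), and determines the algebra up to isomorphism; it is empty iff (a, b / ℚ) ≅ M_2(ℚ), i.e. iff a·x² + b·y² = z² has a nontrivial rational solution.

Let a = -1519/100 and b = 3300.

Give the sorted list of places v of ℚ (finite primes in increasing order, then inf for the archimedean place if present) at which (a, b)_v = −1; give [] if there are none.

(a, b) ≡ (-31, 33) mod (ℚ^×)²; places V = {2, 3, 5, 7, 11, 31, ∞}.
(a,b)_11: α=0, u≡10; β=1, v≡3 (mod 11); (10|11)=-1, (3|11)=+1; sign (−1)^0·-1^1·+1^0 = -1.
(a,b)_2: α=-2, β=2; u≡1, v≡1 (mod 8); ε(u)ε(v)=0·0, αω(v)=-2·0, βω(u)=2·0; sum ≡ 0  ⇒  +1.
(a,b)_31: α=1, u≡24; β=0, v≡14 (mod 31); (24|31)=-1, (14|31)=+1; sign (−1)^0·-1^0·+1^1 = +1.
(a,b)_∞: sgn(-31)=−, sgn(33)=+, so +1.
(a,b)_7: α=2, u≡2; β=0, v≡3 (mod 7); (2|7)=+1, (3|7)=-1; sign (−1)^0·+1^0·-1^2 = +1.
(a,b)_3: α=0, u≡2; β=1, v≡2 (mod 3); (2|3)=-1, (2|3)=-1; sign (−1)^0·-1^1·-1^0 = -1.
(a,b)_5: α=-2, u≡4; β=2, v≡2 (mod 5); (4|5)=+1, (2|5)=-1; sign (−1)^0·+1^2·-1^-2 = +1.
|Ram(-31, 33)| = 2, even; anisotropic at {3, 11}.

[3, 11]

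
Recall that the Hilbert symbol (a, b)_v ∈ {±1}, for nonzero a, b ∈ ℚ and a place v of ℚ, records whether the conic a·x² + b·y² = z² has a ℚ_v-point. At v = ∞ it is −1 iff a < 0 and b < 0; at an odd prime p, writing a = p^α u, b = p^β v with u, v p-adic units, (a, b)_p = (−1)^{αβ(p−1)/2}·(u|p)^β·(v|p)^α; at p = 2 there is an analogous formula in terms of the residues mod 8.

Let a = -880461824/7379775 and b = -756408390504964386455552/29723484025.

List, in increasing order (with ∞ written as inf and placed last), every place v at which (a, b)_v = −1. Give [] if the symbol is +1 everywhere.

(a, b) ≡ (-277134, -92378) mod (ℚ^×)²; places V = {2, 3, 5, 11, 13, 17, 19, 29, 41, ∞}.
(a,b)_41: α=0, u≡30; β=-2, v≡36 (mod 41); (30|41)=-1, (36|41)=+1; sign (−1)^0·-1^-2·+1^0 = +1.
(a,b)_19: α=1, u≡17; β=3, v≡3 (mod 19); (17|19)=+1, (3|19)=-1; sign (−1)^1·+1^3·-1^1 = +1.
(a,b)_∞: sgn(-277134)=−, sgn(-92378)=−, so -1.
(a,b)_5: α=-2, u≡1; β=-2, v≡3 (mod 5); (1|5)=+1, (3|5)=-1; sign (−1)^0·+1^-2·-1^-2 = +1.
(a,b)_17: α=1, u≡8; β=3, v≡5 (mod 17); (8|17)=+1, (5|17)=-1; sign (−1)^0·+1^3·-1^1 = -1.
(a,b)_29: α=-2, u≡11; β=-4, v≡28 (mod 29); (11|29)=-1, (28|29)=+1; sign (−1)^0·-1^-4·+1^-2 = +1.
(a,b)_2: α=11, β=19; u≡1, v≡3 (mod 8); ε(u)ε(v)=0·1, αω(v)=11·1, βω(u)=19·0; sum ≡ 1  ⇒  -1.
(a,b)_11: α=3, u≡2; β=7, v≡2 (mod 11); (2|11)=-1, (2|11)=-1; sign (−1)^1·-1^7·-1^3 = -1.
(a,b)_3: α=-3, u≡1; β=0, v≡1 (mod 3); (1|3)=+1, (1|3)=+1; sign (−1)^0·+1^0·+1^-3 = +1.
(a,b)_13: α=-1, u≡11; β=3, v≡7 (mod 13); (11|13)=-1, (7|13)=-1; sign (−1)^0·-1^3·-1^-1 = +1.
(-277134, -92378 / ℚ) ramifies at {2, 11, 17, ∞}: a division algebra.

[2, 11, 17, inf]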